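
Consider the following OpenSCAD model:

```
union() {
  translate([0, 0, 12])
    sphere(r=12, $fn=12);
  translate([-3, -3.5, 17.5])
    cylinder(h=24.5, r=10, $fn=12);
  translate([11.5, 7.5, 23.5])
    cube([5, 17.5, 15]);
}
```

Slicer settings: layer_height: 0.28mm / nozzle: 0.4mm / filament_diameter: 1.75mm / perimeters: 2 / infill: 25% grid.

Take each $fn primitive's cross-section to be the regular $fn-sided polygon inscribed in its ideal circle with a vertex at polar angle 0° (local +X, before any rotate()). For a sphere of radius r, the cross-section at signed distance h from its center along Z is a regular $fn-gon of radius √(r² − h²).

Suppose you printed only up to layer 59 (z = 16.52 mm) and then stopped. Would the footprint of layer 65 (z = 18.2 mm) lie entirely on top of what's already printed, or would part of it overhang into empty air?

Compare the two slices. At z = 16.52: the r=12 sphere slices to a regular 12-gon of circumradius 11.116 (√(r²−h²) with h=4.52 from center) (area = (12/2)·11.116²·sin(360°/12) = 370.71 mm²); the cylinder at (-3, -3.5) is not intersected at this z (z outside [17.5, 42]); the cube at (11.5, 7.5) is not intersected at this z (z outside [23.5, 38.5]); Taking the union: only the r=12 sphere is present, so the union is just that shape — area = 370.71 mm². At z = 18.2: the sphere: section is a regular 12-gon, circumradius = √(r²−h²) = √(12²−6.2²) = 10.274 (area = (12/2)·10.274²·sin(360°/12) = 316.68 mm²); the r=10 cylinder at (-3, -3.5) gives a regular 12-gon of circumradius 10 (constant along its height) (area = (12/2)·10.000²·sin(360°/12) = 300.00 mm²); the cube at (11.5, 7.5) is absent (z outside [23.5, 38.5]); Taking the union: the regions partially overlap — summed areas 616.68 mm² minus the doubly-counted overlap 217.74 mm² gives 398.94 mm² — area = 398.94 mm². Checking containment: at z = 18.2 the cross-section extends beyond the z = 16.52 cross-section by about 61.87 mm².

part overhangs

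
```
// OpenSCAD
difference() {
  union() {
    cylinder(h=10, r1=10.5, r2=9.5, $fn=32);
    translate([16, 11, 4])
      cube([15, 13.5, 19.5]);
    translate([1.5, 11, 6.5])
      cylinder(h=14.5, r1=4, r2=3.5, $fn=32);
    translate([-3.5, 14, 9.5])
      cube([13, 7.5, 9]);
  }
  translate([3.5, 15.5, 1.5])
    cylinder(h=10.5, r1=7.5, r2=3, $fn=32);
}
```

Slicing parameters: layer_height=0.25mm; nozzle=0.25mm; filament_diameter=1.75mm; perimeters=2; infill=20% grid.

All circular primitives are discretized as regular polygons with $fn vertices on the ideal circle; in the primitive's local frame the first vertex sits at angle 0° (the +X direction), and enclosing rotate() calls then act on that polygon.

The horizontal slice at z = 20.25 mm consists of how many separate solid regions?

At z = 20.25 mm: the cone does not reach this height (z outside [0, 10]); the 15×13.5 cube at (16, 11) contributes its full rectangle; the cone at (1.5, 11): at t=0.948 of its height the radius interpolates to r₁+(r₂−r₁)t = 3.526, giving a regular 32-gon of that circumradius; the cube at (-3.5, 14) does not reach this height (z outside [9.5, 18.5]); Merging all regions: the 2 present regions are separate (no shared area or edge), so areas and boundary lengths simply add and each stays a separate island — 2 connected regions; the cone at (3.5, 15.5) is absent (z outside [1.5, 12]); Taking the first minus the rest: none of the subtracted shapes is present at this height, so that combined region is unchanged — 2 connected regions. The result has 2 disconnected regions.

2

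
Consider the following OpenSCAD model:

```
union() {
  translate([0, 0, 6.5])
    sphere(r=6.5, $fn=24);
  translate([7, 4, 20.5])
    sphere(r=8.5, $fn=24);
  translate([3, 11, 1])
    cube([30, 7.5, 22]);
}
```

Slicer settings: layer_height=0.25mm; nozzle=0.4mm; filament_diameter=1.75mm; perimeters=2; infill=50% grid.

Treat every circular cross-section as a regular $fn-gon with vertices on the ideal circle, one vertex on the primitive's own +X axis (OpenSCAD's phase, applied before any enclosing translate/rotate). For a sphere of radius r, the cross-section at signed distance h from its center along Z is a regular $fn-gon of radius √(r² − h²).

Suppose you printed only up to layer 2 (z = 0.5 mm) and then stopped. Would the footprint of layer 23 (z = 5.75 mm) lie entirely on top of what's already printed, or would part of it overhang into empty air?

part overhangs

Compare the two slices. At z = 0.5: the r=6.5 sphere contributes a regular 24-gon of circumradius √(6.5²−6²) = 2.500 (area = (24/2)·2.500²·sin(360°/24) = 19.41 mm²); the sphere at (7, 4) does not reach this height (|z−center|=20.000 > r=8.5); the cube at (3, 11) is not intersected at this z (z outside [1, 23]); Taking the union: only the r=6.5 sphere is present, so the union is just that shape — area = 19.41 mm². At z = 5.75: the r=6.5 sphere contributes a regular 24-gon of circumradius √(6.5²−0.75²) = 6.457 (area = (24/2)·6.457²·sin(360°/24) = 129.47 mm²); the sphere at (7, 4) is not intersected at this z (|z−center|=14.750 > r=8.5); the 30×7.5 cube at (3, 11) contributes its full rectangle (area 225.00 mm²); Combining (union): the 2 present regions are separate (no shared area or edge), so areas and boundary lengths simply add and each stays a separate island — area = 354.47 mm². Checking containment: at z = 5.75 the cross-section extends beyond the z = 0.5 cross-section by about 335.06 mm².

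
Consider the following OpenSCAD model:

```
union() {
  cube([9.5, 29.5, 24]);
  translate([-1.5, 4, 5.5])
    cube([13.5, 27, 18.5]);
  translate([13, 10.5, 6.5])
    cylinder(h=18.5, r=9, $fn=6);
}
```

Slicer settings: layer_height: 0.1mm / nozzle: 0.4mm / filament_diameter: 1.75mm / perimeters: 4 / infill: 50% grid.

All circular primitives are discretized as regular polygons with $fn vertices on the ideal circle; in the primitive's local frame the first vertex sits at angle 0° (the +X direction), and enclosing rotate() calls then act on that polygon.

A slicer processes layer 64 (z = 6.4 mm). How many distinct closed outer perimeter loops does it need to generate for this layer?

At z = 6.4 mm: the cube (footprint 9.5×29.5) is included at this height; the cube at (-1.5, 4) is present — its section is the full 13.5×27 rectangle; the cylinder at (13, 10.5) is absent (z outside [6.5, 25]); Combining (union): the regions partially overlap (shared area 242.25 mm²), so overlapping operands fuse into one piece — 1 connected region. The result has 1 disconnected region.

1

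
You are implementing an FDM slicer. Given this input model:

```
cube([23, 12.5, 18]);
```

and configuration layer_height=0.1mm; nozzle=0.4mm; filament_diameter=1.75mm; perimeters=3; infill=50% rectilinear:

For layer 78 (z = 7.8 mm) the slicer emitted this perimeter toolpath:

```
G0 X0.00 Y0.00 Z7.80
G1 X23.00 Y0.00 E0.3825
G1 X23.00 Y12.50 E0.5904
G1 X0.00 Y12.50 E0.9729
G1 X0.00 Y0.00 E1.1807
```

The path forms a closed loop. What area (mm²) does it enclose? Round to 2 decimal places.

Apply the shoelace formula to the sequence of (X, Y) vertices; enclosed area = 287.50 mm².

287.50 mm²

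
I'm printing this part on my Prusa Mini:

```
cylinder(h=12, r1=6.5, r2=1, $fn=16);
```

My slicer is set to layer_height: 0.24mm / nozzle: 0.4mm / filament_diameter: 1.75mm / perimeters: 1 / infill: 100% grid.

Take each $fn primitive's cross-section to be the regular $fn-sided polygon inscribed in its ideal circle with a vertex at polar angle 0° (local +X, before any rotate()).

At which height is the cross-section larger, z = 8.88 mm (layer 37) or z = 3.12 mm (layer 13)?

Layer 37 (z = 8.88): the cone (r1=6.5→r2=1) has section circumradius 2.430 here — a regular 16-gon (area = (16/2)·2.430²·sin(360°/16) = 18.08 mm²). So its area = 18.08 mm². Layer 13 (z = 3.12): the cone: at t=0.260 of its height the radius interpolates to r₁+(r₂−r₁)t = 5.070, giving a regular 16-gon of that circumradius (area = (16/2)·5.070²·sin(360°/16) = 78.69 mm²). So its area = 78.69 mm². Layer 13 is larger (78.69 vs 18.08 mm²).

layer 13 (z = 3.12 mm)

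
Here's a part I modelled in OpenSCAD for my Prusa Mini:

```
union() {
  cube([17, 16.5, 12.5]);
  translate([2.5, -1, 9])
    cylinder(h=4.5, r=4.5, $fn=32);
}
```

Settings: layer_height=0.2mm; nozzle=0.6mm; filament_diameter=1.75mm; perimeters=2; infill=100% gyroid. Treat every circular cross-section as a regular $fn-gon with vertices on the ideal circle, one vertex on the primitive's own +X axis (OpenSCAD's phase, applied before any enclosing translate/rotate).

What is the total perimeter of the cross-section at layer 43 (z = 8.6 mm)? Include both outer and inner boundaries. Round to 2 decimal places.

67.00 mm

At z = 8.6 mm: the cube is present — its section is the full 17×16.5 rectangle (perimeter 67.00 mm); the cylinder at (2.5, -1) does not reach this height (z outside [9, 13.5]); Combining (union): only the 17×16.5 cube is present, so the union is just that shape — boundary = 67.00 mm. Overall, the cross-section is a single solid region. Total boundary length (outer) = 67.00 mm.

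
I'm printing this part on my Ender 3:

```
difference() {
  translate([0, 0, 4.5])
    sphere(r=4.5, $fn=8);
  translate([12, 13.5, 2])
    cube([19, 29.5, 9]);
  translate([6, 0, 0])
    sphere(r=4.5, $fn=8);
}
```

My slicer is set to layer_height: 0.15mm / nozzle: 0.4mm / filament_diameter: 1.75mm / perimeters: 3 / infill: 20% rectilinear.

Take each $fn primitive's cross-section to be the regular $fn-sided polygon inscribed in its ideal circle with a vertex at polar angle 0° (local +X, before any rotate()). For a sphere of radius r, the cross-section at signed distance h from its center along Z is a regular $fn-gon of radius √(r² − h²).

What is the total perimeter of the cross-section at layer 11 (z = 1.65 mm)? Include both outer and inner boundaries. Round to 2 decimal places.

21.32 mm

At z = 1.65 mm: the r=4.5 sphere slices to a regular 8-gon of circumradius 3.482 (√(r²−h²) with h=2.85 from center) (perimeter = 2·8·3.482·sin(180°/8) = 21.32 mm); the cube at (12, 13.5) is not intersected at this z (z outside [2, 11]); the r=4.5 sphere at (6, 0) contributes a regular 8-gon of circumradius √(4.5²−1.65²) = 4.187 (perimeter = 2·8·4.187·sin(180°/8) = 25.63 mm); Taking the first minus the rest: starting from the r=4.5 sphere, the r=4.5 sphere at (6, 0) partially overlaps it — only the 3.36 mm² overlap (of its 49.58 mm²) is removed, clipping the outline — boundary = 21.32 mm. Overall, the cross-section is a single solid region. Total boundary length (outer) = 21.32 mm.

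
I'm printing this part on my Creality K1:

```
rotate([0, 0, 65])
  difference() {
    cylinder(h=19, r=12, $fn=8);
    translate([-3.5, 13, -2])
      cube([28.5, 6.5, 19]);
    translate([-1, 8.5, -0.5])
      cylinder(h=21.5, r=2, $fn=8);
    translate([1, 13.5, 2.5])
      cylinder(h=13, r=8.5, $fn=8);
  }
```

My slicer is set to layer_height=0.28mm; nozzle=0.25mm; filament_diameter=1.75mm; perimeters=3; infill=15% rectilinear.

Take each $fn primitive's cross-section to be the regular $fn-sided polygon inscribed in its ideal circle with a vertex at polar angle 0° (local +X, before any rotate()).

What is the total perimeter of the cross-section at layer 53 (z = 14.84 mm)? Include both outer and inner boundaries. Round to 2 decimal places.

At z = 14.84 mm: the cylinder: section is a regular 8-gon, circumradius r=12 (perimeter = 2·8·12.000·sin(180°/8) = 73.48 mm); the cube at (-3.5, 13) is present — its section is the full 28.5×6.5 rectangle (perimeter 70.00 mm); the cylinder at (-1, 8.5): section is a regular 8-gon, circumradius r=2 (perimeter = 2·8·2.000·sin(180°/8) = 12.25 mm); the cylinder at (1, 13.5): section is a regular 8-gon, circumradius r=8.5 (perimeter = 2·8·8.500·sin(180°/8) = 52.04 mm); Taking the first minus the rest: starting from the r=12 cylinder, the 28.5×6.5 cube at (-3.5, 13) misses the remaining region (no effect); the r=2 cylinder at (-1, 8.5) lies wholly inside it (removes its full 11.31 mm² and its 12.25 mm outline becomes a hole wall); the r=8.5 cylinder at (1, 13.5) partially overlaps it — only the 44.00 mm² overlap (of its 204.35 mm²) is removed, clipping the outline — boundary = 75.66 mm; (rotated 65° about Z; rotation is an isometry so areas/perimeters/island counts are preserved). Overall, the cross-section is a single solid region. Total boundary length (outer) = 75.66 mm.

75.66 mm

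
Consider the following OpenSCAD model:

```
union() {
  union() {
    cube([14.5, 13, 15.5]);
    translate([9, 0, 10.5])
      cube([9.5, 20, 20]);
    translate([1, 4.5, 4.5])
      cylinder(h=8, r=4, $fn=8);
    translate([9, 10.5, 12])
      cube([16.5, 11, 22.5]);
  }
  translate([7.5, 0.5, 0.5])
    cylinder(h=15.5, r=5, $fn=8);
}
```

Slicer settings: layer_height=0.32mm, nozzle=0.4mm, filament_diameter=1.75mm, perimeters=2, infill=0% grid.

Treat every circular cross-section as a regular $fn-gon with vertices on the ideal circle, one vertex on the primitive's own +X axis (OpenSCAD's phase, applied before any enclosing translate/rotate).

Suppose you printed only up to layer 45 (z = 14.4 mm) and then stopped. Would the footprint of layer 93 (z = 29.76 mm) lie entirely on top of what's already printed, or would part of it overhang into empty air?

entirely on top

Compare the two slices. At z = 14.4: the cube (footprint 14.5×13) is included at this height (area 188.50 mm²); the cube at (9, 0) (footprint 9.5×20) is included at this height (area 190.00 mm²); the cylinder at (1, 4.5) is absent (z outside [4.5, 12.5]); the cube at (9, 10.5) is present — its section is the full 16.5×11 rectangle (area 181.50 mm²); Merging all regions: the regions partially overlap — summed areas 560.00 mm² minus the doubly-counted overlap 161.75 mm² gives 398.25 mm² — area = 398.25 mm²; the r=5 cylinder at (7.5, 0.5) contributes a regular 8-gon of circumradius 5 (area = (8/2)·5.000²·sin(360°/8) = 70.71 mm²); Combining (union): the regions partially overlap — summed areas 468.96 mm² minus the doubly-counted overlap 40.25 mm² gives 428.71 mm² — area = 428.71 mm². At z = 29.76: the cube is absent (z outside [0, 15.5]); the cube at (9, 0) is present — its section is the full 9.5×20 rectangle (area 190.00 mm²); the cylinder at (1, 4.5) is not intersected at this z (z outside [4.5, 12.5]); the 16.5×11 cube at (9, 10.5) contributes its full rectangle (area 181.50 mm²); Merging all regions: the regions partially overlap — summed areas 371.50 mm² minus the doubly-counted overlap 90.25 mm² gives 281.25 mm² — area = 281.25 mm²; the cylinder at (7.5, 0.5) is not intersected at this z (z outside [0.5, 16]); Combining (union): only the result so far is present, so the union is just that shape — area = 281.25 mm². Checking containment: the cross-section at z = 29.76 is a subset of the cross-section at z = 14.4.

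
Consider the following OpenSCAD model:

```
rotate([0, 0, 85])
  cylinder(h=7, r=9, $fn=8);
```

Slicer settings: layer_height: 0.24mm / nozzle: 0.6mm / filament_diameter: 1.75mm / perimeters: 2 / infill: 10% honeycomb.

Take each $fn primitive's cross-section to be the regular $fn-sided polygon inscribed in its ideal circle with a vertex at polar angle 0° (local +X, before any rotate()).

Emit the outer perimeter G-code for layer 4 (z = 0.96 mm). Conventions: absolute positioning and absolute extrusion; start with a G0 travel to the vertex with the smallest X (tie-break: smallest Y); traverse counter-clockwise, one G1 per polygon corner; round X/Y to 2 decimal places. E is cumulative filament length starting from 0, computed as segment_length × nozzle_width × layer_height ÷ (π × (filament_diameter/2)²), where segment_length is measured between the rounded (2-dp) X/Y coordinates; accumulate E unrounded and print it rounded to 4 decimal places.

G0 X-8.97 Y0.78 Z0.96
G1 X-6.89 Y-5.79 E0.4126
G1 X-0.78 Y-8.97 E0.8249
G1 X5.79 Y-6.89 E1.2375
G1 X8.97 Y-0.78 E1.6499
G1 X6.89 Y5.79 E2.0625
G1 X0.78 Y8.97 E2.4748
G1 X-5.79 Y6.89 E2.8874
G1 X-8.97 Y0.78 E3.2998

At z = 0.96 mm: the r=9 cylinder gives a regular 8-gon of circumradius 9 (constant along its height); (whole slice rotated 85° about Z — lengths, areas and connectivity unchanged). The outline is a single polygon with 8 vertices. Extrusion per mm of travel: 0.6 × 0.24 / (π × 0.875²) = 0.059868. Accumulating E over each segment gives final E = 3.2998.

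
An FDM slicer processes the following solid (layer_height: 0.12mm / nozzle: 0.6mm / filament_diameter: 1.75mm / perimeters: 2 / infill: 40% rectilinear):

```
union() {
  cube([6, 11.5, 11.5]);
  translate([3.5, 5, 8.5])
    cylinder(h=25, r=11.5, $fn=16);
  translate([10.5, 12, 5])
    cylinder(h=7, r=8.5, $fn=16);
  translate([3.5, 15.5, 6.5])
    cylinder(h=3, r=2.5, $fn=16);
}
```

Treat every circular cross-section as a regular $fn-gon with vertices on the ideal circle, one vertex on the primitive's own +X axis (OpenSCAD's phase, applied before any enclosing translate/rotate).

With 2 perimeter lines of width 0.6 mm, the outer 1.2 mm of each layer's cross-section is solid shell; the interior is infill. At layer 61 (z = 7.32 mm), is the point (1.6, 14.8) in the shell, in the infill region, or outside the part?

shell

At z = 7.32 mm: the cube (footprint 6×11.5) is included at this height; the cylinder at (3.5, 5) is absent (z outside [8.5, 33.5]); the cylinder at (10.5, 12): section is a regular 16-gon, circumradius r=8.5; the r=2.5 cylinder at (3.5, 15.5) contributes a regular 16-gon of circumradius 2.5; Merging all regions: the regions partially overlap (shared area 29.17 mm²), so overlapping operands fuse into one piece — 1 connected region. Overall, the cross-section is a single solid region. The nearest boundary edge runs (1.19, 14.54)→(1.00, 15.50); distance from the point to it = 0.45 mm. The point is inside the cross-section, 0.45 mm from the nearest boundary — within the 1.2 mm shell band (2 × 0.6).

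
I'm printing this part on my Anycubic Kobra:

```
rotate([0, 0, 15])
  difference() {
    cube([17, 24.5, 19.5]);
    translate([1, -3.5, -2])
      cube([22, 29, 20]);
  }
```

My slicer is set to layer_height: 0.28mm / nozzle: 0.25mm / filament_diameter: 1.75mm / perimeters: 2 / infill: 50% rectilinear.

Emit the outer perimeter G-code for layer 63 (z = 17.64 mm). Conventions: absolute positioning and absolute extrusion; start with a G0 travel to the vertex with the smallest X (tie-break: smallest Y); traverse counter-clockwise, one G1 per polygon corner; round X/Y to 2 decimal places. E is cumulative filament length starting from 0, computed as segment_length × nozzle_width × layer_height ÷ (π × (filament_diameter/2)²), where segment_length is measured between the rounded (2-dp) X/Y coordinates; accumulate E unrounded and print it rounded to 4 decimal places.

G0 X-6.34 Y23.67 Z17.64
G1 X0.00 Y0.00 E0.7131
G1 X0.97 Y0.26 E0.7424
G1 X-5.38 Y23.92 E1.4553
G1 X-6.34 Y23.67 E1.4842

At z = 17.64 mm: the 17×24.5 cube contributes its full rectangle; the cube at (1, -3.5) is present — its section is the full 22×29 rectangle; Taking the first minus the rest: starting from the 17×24.5 cube, the 22×29 cube at (1, -3.5) partially overlaps it — only the 392.00 mm² overlap (of its 638.00 mm²) is removed, clipping the outline — 1 connected region; (rotated 15° about Z; rotation is an isometry so areas/perimeters/island counts are preserved). The outline is a single polygon with 4 vertices. Extrusion per mm of travel: 0.25 × 0.28 / (π × 0.875²) = 0.029103. Accumulating E over each segment gives final E = 1.4842.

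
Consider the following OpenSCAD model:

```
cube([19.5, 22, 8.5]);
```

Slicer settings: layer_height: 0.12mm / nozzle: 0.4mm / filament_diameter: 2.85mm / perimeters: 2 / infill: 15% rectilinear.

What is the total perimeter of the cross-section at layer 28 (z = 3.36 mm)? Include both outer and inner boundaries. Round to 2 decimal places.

83.00 mm

At z = 3.36 mm: the cube is present — its section is the full 19.5×22 rectangle (perimeter 83.00 mm). Overall, the cross-section is a single solid region. Total boundary length (outer) = 83.00 mm.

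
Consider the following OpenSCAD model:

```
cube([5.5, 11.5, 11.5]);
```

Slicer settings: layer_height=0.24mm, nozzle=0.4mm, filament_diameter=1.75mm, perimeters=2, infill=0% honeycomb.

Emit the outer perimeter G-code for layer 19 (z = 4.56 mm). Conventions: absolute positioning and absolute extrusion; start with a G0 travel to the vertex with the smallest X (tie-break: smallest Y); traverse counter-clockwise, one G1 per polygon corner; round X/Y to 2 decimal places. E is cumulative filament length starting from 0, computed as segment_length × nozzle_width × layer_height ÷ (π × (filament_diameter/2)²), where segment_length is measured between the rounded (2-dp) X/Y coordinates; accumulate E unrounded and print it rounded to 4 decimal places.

At z = 4.56 mm: the cube (footprint 5.5×11.5) is included at this height. The outline is a single polygon with 4 vertices. Extrusion per mm of travel: 0.4 × 0.24 / (π × 0.875²) = 0.039912. Accumulating E over each segment gives final E = 1.3570.

G0 X0.00 Y0.00 Z4.56
G1 X5.50 Y0.00 E0.2195
G1 X5.50 Y11.50 E0.6785
G1 X0.00 Y11.50 E0.8980
G1 X0.00 Y0.00 E1.3570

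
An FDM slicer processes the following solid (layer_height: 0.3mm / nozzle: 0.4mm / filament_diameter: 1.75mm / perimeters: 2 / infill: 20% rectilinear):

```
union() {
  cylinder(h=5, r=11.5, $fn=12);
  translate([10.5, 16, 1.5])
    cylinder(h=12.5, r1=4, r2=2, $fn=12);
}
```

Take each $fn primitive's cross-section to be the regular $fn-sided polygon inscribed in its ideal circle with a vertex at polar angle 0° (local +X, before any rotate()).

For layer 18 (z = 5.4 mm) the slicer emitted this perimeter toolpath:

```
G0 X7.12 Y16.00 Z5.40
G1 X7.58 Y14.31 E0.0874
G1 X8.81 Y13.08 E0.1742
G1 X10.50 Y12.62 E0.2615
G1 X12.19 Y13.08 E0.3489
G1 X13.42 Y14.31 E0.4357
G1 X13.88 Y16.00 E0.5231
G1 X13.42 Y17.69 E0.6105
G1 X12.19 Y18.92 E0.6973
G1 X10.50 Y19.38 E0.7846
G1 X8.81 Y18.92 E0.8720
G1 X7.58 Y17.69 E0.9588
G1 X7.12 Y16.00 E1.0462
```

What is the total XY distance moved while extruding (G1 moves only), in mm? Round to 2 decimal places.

20.97 mm

Sum the Euclidean lengths of each G1 segment: total = 20.97 mm.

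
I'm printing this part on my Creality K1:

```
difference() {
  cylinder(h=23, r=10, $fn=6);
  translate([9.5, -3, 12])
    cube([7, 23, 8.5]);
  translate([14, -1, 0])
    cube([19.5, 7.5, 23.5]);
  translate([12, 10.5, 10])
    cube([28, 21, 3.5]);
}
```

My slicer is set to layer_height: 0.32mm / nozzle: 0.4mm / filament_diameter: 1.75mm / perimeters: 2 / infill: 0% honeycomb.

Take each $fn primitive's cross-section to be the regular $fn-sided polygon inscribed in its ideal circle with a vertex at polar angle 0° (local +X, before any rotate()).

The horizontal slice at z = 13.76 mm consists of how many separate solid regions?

1

At z = 13.76 mm: the r=10 cylinder gives a regular 6-gon of circumradius 10 (constant along its height); the cube at (9.5, -3) is present — its section is the full 7×23 rectangle; the cube at (14, -1) is present — its section is the full 19.5×7.5 rectangle; the cube at (12, 10.5) is absent (z outside [10, 13.5]); After the difference (first − rest): starting from the r=10 cylinder, the 7×23 cube at (9.5, -3) partially overlaps it — only the 0.43 mm² overlap (of its 161.00 mm²) is removed, clipping the outline; the 19.5×7.5 cube at (14, -1) misses the remaining region (no effect) — 1 connected region. The result has 1 disconnected region.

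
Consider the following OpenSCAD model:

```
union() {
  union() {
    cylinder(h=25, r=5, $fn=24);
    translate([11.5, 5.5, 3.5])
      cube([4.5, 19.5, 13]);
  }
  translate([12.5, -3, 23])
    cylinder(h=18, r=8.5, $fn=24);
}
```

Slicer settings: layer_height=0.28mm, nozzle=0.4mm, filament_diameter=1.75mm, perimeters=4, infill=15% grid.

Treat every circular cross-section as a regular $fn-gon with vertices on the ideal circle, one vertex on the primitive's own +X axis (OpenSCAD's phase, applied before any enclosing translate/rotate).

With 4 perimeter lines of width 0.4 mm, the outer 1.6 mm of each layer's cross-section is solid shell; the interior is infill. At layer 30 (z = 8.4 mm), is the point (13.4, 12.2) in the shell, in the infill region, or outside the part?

At z = 8.4 mm: the r=5 cylinder gives a regular 24-gon of circumradius 5 (constant along its height); the 4.5×19.5 cube at (11.5, 5.5) contributes its full rectangle; Merging all regions: the 2 present regions are separate (no shared area or edge), so areas and boundary lengths simply add and each stays a separate island — 2 connected regions; the cylinder at (12.5, -3) is absent (z outside [23, 41]); Merging all regions: only the result so far is present, so the union is just that shape — 2 connected regions. Overall, the cross-section has 2 separate islands. The nearest boundary edge runs (11.50, 5.50)→(11.50, 25.00); distance from the point to it = 1.90 mm. (Shell/infill is judged within the island containing the point — the largest one.) The point is inside the cross-section and 1.90 mm from the nearest boundary — more than the 1.6 mm shell width (4 × 0.4), so it's in the infill interior.

infill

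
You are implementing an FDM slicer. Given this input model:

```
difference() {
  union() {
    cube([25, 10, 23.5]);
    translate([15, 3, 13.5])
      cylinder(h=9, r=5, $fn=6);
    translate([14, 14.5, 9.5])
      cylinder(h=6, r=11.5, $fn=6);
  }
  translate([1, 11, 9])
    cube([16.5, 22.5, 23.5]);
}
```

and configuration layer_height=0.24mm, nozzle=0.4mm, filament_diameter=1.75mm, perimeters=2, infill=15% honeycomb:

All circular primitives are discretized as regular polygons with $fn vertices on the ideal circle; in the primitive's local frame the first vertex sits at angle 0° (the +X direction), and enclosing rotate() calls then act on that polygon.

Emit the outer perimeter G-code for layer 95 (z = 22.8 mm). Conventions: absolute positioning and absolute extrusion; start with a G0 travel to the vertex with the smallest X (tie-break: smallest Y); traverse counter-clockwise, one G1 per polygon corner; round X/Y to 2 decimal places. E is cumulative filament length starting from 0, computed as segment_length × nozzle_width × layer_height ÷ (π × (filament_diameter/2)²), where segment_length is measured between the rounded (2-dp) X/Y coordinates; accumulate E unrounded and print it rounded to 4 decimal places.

G0 X0.00 Y0.00 Z22.80
G1 X25.00 Y0.00 E0.9978
G1 X25.00 Y10.00 E1.3969
G1 X0.00 Y10.00 E2.3947
G1 X0.00 Y0.00 E2.7939

At z = 22.8 mm: the cube (footprint 25×10) is included at this height; the cylinder at (15, 3) is not intersected at this z (z outside [13.5, 22.5]); the cylinder at (14, 14.5) does not reach this height (z outside [9.5, 15.5]); Merging all regions: only the 25×10 cube is present, so the union is just that shape — 1 connected region; the cube at (1, 11) is present — its section is the full 16.5×22.5 rectangle; Taking the first minus the rest: starting from that combined region, the 16.5×22.5 cube at (1, 11) misses the remaining region (no effect) — 1 connected region. The outline is a single polygon with 4 vertices. Extrusion per mm of travel: 0.4 × 0.24 / (π × 0.875²) = 0.039912. Accumulating E over each segment gives final E = 2.7939.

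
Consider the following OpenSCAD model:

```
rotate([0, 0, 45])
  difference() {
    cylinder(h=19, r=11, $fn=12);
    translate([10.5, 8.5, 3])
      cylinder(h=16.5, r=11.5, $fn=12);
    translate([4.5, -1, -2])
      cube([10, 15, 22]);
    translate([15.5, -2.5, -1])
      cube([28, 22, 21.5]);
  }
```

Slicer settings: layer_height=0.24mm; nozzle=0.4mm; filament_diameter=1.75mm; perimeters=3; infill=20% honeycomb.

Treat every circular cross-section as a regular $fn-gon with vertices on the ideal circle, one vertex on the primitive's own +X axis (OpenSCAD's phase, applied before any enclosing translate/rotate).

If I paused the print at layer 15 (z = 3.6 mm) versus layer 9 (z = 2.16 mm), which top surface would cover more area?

layer 9 (z = 2.16 mm)

Layer 15 (z = 3.6): the cylinder: section is a regular 12-gon, circumradius r=11 (area = (12/2)·11.000²·sin(360°/12) = 363.00 mm²); the cylinder at (10.5, 8.5): section is a regular 12-gon, circumradius r=11.5 (area = (12/2)·11.500²·sin(360°/12) = 396.75 mm²); the 10×15 cube at (4.5, -1) contributes its full rectangle (area 150.00 mm²); the 28×22 cube at (15.5, -2.5) contributes its full rectangle (area 616.00 mm²); After the difference (first − rest): starting from the r=11 cylinder (363.00 mm²), the r=11.5 cylinder at (10.5, 8.5) partially overlaps it — only the 102.64 mm² overlap (of its 396.75 mm²) is removed, clipping the outline; the 10×15 cube at (4.5, -1) misses the remaining region (no effect); the 28×22 cube at (15.5, -2.5) misses the remaining region (no effect) — area = 260.36 mm²; (whole slice rotated 45° about Z — lengths, areas and connectivity unchanged). So its area = 260.36 mm². Layer 9 (z = 2.16): the r=11 cylinder contributes a regular 12-gon of circumradius 11 (area = (12/2)·11.000²·sin(360°/12) = 363.00 mm²); the cylinder at (10.5, 8.5) does not reach this height (z outside [3, 19.5]); the 10×15 cube at (4.5, -1) contributes its full rectangle (area 150.00 mm²); the cube at (15.5, -2.5) is present — its section is the full 28×22 rectangle (area 616.00 mm²); After the difference (first − rest): starting from the r=11 cylinder (363.00 mm²), the 10×15 cube at (4.5, -1) partially overlaps it — only the 50.33 mm² overlap (of its 150.00 mm²) is removed, clipping the outline; the 28×22 cube at (15.5, -2.5) misses the remaining region (no effect) — area = 312.67 mm²; (rotated 45° about Z; rotation is an isometry so areas/perimeters/island counts are preserved). So its area = 312.67 mm². Layer 9 is larger (312.67 vs 260.36 mm²).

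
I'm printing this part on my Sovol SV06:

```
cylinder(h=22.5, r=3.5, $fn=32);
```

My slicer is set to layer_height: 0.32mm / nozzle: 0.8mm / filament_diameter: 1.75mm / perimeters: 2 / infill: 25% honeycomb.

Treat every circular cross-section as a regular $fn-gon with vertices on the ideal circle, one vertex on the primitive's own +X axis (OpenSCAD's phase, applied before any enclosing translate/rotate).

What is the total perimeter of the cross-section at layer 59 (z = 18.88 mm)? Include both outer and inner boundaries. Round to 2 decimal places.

21.96 mm

At z = 18.88 mm: the r=3.5 cylinder contributes a regular 32-gon of circumradius 3.5 (perimeter = 2·32·3.500·sin(180°/32) = 21.96 mm). Overall, the cross-section is a single solid region. Total boundary length (outer) = 21.96 mm.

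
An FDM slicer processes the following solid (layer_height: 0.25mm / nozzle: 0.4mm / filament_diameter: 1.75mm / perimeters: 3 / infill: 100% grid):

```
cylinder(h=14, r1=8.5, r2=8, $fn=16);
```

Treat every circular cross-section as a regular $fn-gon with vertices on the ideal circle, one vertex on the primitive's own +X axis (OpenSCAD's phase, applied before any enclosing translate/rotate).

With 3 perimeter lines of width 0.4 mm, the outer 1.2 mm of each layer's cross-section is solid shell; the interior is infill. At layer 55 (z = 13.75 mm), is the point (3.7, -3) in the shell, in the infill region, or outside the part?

infill

At z = 13.75 mm: the cone: at t=0.982 of its height the radius interpolates to r₁+(r₂−r₁)t = 8.009, giving a regular 16-gon of that circumradius. Overall, the cross-section is a single solid region. The nearest boundary edge runs (5.66, -5.66)→(7.40, -3.06); distance from the point to it = 3.11 mm. The point is inside the cross-section and 3.11 mm from the nearest boundary — more than the 1.2 mm shell width (3 × 0.4), so it's in the infill interior.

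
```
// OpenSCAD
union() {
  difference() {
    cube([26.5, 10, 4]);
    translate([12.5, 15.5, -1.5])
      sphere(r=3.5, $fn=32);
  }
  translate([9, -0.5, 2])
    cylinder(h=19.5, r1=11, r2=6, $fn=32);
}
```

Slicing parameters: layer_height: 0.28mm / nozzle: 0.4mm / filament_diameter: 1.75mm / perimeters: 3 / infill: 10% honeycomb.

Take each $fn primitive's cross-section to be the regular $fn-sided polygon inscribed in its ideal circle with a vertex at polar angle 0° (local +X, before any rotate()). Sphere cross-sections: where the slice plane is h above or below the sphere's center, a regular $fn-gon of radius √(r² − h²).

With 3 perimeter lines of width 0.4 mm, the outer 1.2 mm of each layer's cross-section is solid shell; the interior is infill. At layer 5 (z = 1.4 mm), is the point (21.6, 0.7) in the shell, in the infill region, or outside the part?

At z = 1.4 mm: the cube (footprint 26.5×10) is included at this height; the r=3.5 sphere at (12.5, 15.5) slices to a regular 32-gon of circumradius 1.960 (√(r²−h²) with h=2.9 from center); Subtracting the remaining from the first: starting from the 26.5×10 cube, the r=3.5 sphere at (12.5, 15.5) misses the remaining region (no effect) — 1 connected region; the cone at (9, -0.5) is not intersected at this z (z outside [2, 21.5]); Merging all regions: only the result so far is present, so the union is just that shape — 1 connected region. Overall, the cross-section is a single solid region. The nearest boundary edge runs (26.50, 0.00)→(0.00, 0.00); distance from the point to it = 0.70 mm. The point is inside the cross-section, 0.70 mm from the nearest boundary — within the 1.2 mm shell band (3 × 0.4).

shell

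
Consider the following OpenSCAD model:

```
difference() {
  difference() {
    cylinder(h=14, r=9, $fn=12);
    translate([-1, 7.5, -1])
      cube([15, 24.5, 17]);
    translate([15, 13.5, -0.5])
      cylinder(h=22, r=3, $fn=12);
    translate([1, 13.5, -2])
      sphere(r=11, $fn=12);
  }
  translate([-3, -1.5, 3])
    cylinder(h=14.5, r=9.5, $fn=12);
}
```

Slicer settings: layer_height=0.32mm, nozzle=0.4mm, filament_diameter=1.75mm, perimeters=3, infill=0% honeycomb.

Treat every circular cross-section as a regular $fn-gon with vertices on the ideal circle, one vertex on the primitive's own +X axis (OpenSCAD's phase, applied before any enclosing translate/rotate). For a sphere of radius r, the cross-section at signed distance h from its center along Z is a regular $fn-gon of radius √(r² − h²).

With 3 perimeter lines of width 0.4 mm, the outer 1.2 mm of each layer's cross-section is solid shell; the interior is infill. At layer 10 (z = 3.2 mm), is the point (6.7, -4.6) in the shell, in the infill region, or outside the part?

At z = 3.2 mm: the cylinder: section is a regular 12-gon, circumradius r=9; the 15×24.5 cube at (-1, 7.5) contributes its full rectangle; the cylinder at (15, 13.5): section is a regular 12-gon, circumradius r=3; the r=11 sphere at (1, 13.5) slices to a regular 12-gon of circumradius 9.693 (√(r²−h²) with h=5.2 from center); Taking the first minus the rest: starting from the r=9 cylinder, the 15×24.5 cube at (-1, 7.5) partially overlaps it — only the 5.45 mm² overlap (of its 367.50 mm²) is removed, clipping the outline; the r=3 cylinder at (15, 13.5) misses the remaining region (no effect); the r=11 sphere at (1, 13.5) partially overlaps it — only the 34.46 mm² overlap (of its 281.88 mm²) is removed, clipping the outline — 1 connected region; the r=9.5 cylinder at (-3, -1.5) contributes a regular 12-gon of circumradius 9.5; Taking the first minus the rest: starting from that combined region, the r=9.5 cylinder at (-3, -1.5) partially overlaps it — only the 173.37 mm² overlap (of its 270.75 mm²) is removed, clipping the outline — 1 connected region. Overall, the cross-section is a single solid region. The nearest boundary edge runs (7.79, -4.50)→(4.50, -7.79); distance from the point to it = 0.70 mm. The point is inside the cross-section, 0.70 mm from the nearest boundary — within the 1.2 mm shell band (3 × 0.4).

shell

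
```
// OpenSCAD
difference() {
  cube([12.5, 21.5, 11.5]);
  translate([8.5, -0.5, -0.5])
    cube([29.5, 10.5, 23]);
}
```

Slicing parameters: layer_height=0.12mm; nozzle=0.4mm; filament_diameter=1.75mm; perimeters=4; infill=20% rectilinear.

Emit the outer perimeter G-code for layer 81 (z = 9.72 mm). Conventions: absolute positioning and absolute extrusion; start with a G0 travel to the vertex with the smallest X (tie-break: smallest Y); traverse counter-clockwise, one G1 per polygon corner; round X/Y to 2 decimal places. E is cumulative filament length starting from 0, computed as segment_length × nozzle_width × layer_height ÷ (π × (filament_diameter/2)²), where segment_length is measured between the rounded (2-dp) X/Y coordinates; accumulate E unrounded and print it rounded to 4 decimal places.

At z = 9.72 mm: the cube is present — its section is the full 12.5×21.5 rectangle; the 29.5×10.5 cube at (8.5, -0.5) contributes its full rectangle; Subtracting the remaining from the first: starting from the 12.5×21.5 cube, the 29.5×10.5 cube at (8.5, -0.5) partially overlaps it — only the 40.00 mm² overlap (of its 309.75 mm²) is removed, clipping the outline — 1 connected region. The outline is a single polygon with 6 vertices. Extrusion per mm of travel: 0.4 × 0.12 / (π × 0.875²) = 0.019956. Accumulating E over each segment gives final E = 1.3570.

G0 X0.00 Y0.00 Z9.72
G1 X8.50 Y0.00 E0.1696
G1 X8.50 Y10.00 E0.3692
G1 X12.50 Y10.00 E0.4490
G1 X12.50 Y21.50 E0.6785
G1 X0.00 Y21.50 E0.9280
G1 X0.00 Y0.00 E1.3570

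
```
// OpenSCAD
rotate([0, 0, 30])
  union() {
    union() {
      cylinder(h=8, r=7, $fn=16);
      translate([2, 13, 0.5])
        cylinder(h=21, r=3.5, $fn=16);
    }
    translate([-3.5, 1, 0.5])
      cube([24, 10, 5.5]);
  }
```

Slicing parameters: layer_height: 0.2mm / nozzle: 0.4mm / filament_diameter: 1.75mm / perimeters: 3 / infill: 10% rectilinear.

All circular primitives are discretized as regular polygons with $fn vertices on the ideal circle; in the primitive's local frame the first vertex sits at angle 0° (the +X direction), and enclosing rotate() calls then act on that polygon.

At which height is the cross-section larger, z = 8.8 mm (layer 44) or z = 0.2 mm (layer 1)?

Layer 44 (z = 8.8): the cylinder is not intersected at this z (z outside [0, 8]); the r=3.5 cylinder at (2, 13) gives a regular 16-gon of circumradius 3.5 (constant along its height) (area = (16/2)·3.500²·sin(360°/16) = 37.50 mm²); Merging all regions: only the r=3.5 cylinder at (2, 13) is present, so the union is just that shape — area = 37.50 mm²; the cube at (-3.5, 1) is absent (z outside [0.5, 6]); Taking the union: only that combined region is present, so the union is just that shape — area = 37.50 mm²; (whole slice rotated 30° about Z — lengths, areas and connectivity unchanged). So its area = 37.50 mm². Layer 1 (z = 0.2): the r=7 cylinder contributes a regular 16-gon of circumradius 7 (area = (16/2)·7.000²·sin(360°/16) = 150.01 mm²); the cylinder at (2, 13) does not reach this height (z outside [0.5, 21.5]); Combining (union): only the r=7 cylinder is present, so the union is just that shape — area = 150.01 mm²; the cube at (-3.5, 1) is absent (z outside [0.5, 6]); Merging all regions: only that combined region is present, so the union is just that shape — area = 150.01 mm²; (rotated 30° about Z; rotation is an isometry so areas/perimeters/island counts are preserved). So its area = 150.01 mm². Layer 1 is larger (150.01 vs 37.50 mm²).

layer 1 (z = 0.2 mm)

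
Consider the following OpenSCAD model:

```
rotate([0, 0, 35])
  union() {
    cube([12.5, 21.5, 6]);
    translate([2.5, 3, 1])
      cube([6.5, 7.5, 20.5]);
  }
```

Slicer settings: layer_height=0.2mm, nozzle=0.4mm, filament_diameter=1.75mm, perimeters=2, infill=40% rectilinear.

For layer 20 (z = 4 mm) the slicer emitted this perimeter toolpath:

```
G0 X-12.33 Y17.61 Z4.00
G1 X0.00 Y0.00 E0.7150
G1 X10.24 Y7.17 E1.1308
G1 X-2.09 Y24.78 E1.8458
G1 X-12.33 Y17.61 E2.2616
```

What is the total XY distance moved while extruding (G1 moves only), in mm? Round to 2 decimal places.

68.00 mm

Sum the Euclidean lengths of each G1 segment: total = 68.00 mm.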